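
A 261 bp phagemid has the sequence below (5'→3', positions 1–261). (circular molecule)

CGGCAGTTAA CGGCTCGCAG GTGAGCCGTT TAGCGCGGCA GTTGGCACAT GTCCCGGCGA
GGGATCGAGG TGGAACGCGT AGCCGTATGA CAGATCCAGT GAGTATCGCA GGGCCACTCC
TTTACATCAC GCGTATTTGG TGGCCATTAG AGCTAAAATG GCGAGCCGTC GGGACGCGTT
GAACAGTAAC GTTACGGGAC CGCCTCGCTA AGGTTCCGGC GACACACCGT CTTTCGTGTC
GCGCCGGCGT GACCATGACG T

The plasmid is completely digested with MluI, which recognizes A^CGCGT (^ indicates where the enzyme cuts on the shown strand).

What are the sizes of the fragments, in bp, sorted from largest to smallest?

162, 54, 45 bp

MluI sites (ACGCGT) start at positions 75, 129, 174.
MluI cuts after the first base of each site, so after positions 75, 129, 174.
Circular molecule, 3 cuts → 3 fragments:
  76–129 → 54 bp
  130–174 → 45 bp
  175–261 then 1–75 → 87 + 75 = 162 bp
Sorted largest to smallest: 162, 54, 45 bp.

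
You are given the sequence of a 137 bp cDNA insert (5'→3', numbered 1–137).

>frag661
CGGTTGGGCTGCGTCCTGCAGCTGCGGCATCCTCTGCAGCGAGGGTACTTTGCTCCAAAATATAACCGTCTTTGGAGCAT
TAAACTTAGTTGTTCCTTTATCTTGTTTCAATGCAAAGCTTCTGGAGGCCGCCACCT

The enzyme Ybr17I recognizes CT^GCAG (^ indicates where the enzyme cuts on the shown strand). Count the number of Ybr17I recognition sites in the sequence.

2

CTGCAG occurs starting at positions 16, 34.
Ybr17I cuts at 2 sites.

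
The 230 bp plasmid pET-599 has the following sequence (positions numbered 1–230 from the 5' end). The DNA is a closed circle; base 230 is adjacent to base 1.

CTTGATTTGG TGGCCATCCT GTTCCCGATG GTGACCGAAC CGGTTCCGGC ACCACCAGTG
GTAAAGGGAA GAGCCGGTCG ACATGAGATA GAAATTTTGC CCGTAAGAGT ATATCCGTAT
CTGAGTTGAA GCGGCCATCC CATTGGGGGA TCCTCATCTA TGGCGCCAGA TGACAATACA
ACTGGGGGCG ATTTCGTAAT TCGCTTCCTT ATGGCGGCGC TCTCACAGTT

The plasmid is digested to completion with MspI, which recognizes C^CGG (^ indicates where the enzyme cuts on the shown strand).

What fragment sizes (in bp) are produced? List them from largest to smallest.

196, 28, 6 bp

MspI sites (CCGG) start at positions 40, 46, 74.
MspI cuts after the first base of each site, so after positions 40, 46, 74.
Circular molecule, 3 cuts → 3 fragments:
  41–46 → 6 bp
  47–74 → 28 bp
  75–230 then 1–40 → 156 + 40 = 196 bp
Sorted largest to smallest: 196, 28, 6 bp.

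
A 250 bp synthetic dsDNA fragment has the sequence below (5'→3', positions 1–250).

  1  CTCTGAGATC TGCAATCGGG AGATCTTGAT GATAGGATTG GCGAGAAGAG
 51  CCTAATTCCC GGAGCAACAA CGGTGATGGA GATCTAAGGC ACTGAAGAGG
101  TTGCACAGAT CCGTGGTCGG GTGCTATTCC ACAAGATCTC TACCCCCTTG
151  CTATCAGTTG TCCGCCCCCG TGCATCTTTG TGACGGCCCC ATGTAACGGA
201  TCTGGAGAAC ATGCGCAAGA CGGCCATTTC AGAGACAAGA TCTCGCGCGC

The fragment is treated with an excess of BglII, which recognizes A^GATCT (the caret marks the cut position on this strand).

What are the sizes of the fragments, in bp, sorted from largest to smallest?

104, 59, 54, 15, 12, 6 bp

BglII sites (AGATCT) start at positions 6, 21, 80, 134, 238.
BglII cuts after the first base of each site, so after positions 6, 21, 80, 134, 238.
Linear molecule, 5 cuts → 6 fragments:
  1–6 → 6 bp
  7–21 → 15 bp
  22–80 → 59 bp
  81–134 → 54 bp
  135–238 → 104 bp
  239–250 → 12 bp
Sorted largest to smallest: 104, 59, 54, 15, 12, 6 bp.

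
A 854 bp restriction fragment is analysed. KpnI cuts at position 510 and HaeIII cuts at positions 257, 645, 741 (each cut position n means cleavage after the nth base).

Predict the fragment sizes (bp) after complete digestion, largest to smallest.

Combined cut positions (sorted): 257, 510, 645, 741.
Linear molecule, 4 cuts → 5 fragments:
  257 − 0 = 257 bp
  510 − 257 = 253 bp
  645 − 510 = 135 bp
  741 − 645 = 96 bp
  854 − 741 = 113 bp
Sorted largest to smallest: 257, 253, 135, 113, 96 bp.

257, 253, 135, 113, 96 bp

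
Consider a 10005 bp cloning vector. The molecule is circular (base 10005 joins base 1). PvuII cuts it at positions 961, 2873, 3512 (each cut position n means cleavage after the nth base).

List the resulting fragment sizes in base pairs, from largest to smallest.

7454, 1912, 639 bp

Circular molecule, 3 cuts → 3 fragments:
  2873 − 961 = 1912 bp
  3512 − 2873 = 639 bp
  wrap: 10005 − 3512 + 961 = 7454 bp
Sorted largest to smallest: 7454, 1912, 639 bp.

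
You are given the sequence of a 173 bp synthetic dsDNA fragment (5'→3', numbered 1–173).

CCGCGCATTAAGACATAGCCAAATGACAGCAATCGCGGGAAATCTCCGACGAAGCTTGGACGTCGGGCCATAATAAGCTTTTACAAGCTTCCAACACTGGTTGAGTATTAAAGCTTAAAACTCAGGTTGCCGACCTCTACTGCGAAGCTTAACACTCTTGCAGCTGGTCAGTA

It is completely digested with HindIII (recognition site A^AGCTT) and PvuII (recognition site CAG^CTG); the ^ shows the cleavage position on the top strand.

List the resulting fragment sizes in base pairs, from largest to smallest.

52, 34, 26, 23, 18, 10, 10 bp

HindIII sites (AAGCTT) start at positions 52, 75, 85, 111, 145.
HindIII cuts after the first base of each site, so after positions 52, 75, 85, 111, 145.
The PvuII site (CAGCTG) starts at position 161.
PvuII cuts after base 3 of each site, so after position 163.
Combined cut positions: 52, 75, 85, 111, 145, 163.
Linear molecule, 6 cuts → 7 fragments:
  1–52 → 52 bp
  53–75 → 23 bp
  76–85 → 10 bp
  86–111 → 26 bp
  112–145 → 34 bp
  146–163 → 18 bp
  164–173 → 10 bp
Sorted largest to smallest: 52, 34, 26, 23, 18, 10, 10 bp.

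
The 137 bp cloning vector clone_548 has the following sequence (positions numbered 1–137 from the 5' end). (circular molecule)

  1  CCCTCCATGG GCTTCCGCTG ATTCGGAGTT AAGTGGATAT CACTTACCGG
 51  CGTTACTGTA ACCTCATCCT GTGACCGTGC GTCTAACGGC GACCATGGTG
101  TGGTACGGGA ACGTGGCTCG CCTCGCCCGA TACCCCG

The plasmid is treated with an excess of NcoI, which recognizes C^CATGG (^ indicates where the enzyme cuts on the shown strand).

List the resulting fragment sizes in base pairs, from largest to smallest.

88, 49 bp

NcoI sites (CCATGG) start at positions 5, 93.
NcoI cuts after the first base of each site, so after positions 5, 93.
Circular molecule, 2 cuts → 2 fragments:
  6–93 → 88 bp
  94–137 then 1–5 → 44 + 5 = 49 bp
Sorted largest to smallest: 88, 49 bp.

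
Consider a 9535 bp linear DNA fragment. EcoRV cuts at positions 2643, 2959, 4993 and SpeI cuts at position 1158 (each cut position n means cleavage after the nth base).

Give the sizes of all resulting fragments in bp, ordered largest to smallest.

4542, 2034, 1485, 1158, 316 bp

Combined cut positions (sorted): 1158, 2643, 2959, 4993.
Linear molecule, 4 cuts → 5 fragments:
  1158 − 0 = 1158 bp
  2643 − 1158 = 1485 bp
  2959 − 2643 = 316 bp
  4993 − 2959 = 2034 bp
  9535 − 4993 = 4542 bp
Sorted largest to smallest: 4542, 2034, 1485, 1158, 316 bp.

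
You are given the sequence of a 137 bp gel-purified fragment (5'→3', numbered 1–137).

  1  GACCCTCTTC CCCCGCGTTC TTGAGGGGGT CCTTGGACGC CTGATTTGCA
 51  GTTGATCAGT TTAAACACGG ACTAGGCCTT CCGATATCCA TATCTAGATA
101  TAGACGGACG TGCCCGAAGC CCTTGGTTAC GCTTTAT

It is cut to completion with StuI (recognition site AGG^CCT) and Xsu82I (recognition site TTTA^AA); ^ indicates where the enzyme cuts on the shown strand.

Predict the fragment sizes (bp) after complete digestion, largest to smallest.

63, 61, 13 bp

The StuI site (AGGCCT) starts at position 74.
StuI cuts after base 3 of each site, so after position 76.
The Xsu82I site (TTTAAA) starts at position 60.
Xsu82I cuts after base 4 of each site, so after position 63.
Combined cut positions: 63, 76.
Linear molecule, 2 cuts → 3 fragments:
  1–63 → 63 bp
  64–76 → 13 bp
  77–137 → 61 bp
Sorted largest to smallest: 63, 61, 13 bp.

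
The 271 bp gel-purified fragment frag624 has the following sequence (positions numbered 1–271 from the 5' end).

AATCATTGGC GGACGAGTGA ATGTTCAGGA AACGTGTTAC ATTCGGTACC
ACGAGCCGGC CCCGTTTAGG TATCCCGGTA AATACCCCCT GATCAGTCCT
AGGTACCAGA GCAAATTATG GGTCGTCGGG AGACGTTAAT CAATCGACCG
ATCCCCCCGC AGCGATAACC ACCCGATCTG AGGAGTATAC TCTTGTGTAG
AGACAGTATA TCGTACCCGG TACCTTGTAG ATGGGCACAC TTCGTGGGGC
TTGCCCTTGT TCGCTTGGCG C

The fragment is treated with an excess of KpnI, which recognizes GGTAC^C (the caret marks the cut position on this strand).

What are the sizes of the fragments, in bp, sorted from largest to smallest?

KpnI sites (GGTACC) start at positions 45, 102, 219.
KpnI cuts after base 5 of each site (before the last base), so after positions 49, 106, 223.
Linear molecule, 3 cuts → 4 fragments:
  1–49 → 49 bp
  50–106 → 57 bp
  107–223 → 117 bp
  224–271 → 48 bp
Sorted largest to smallest: 117, 57, 49, 48 bp.

117, 57, 49, 48 bp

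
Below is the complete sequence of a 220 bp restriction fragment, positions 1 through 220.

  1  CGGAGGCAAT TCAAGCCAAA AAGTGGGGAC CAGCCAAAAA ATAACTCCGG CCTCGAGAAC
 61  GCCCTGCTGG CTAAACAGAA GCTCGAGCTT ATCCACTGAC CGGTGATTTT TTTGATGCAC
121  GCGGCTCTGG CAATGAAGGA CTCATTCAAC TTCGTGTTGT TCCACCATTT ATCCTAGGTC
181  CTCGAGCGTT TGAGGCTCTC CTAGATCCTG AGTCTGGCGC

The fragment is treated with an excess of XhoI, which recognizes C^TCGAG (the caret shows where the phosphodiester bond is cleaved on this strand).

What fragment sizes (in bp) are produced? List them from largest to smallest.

XhoI sites (CTCGAG) start at positions 52, 82, 181.
XhoI cuts after the first base of each site, so after positions 52, 82, 181.
Linear molecule, 3 cuts → 4 fragments:
  1–52 → 52 bp
  53–82 → 30 bp
  83–181 → 99 bp
  182–220 → 39 bp
Sorted largest to smallest: 99, 52, 39, 30 bp.

99, 52, 39, 30 bp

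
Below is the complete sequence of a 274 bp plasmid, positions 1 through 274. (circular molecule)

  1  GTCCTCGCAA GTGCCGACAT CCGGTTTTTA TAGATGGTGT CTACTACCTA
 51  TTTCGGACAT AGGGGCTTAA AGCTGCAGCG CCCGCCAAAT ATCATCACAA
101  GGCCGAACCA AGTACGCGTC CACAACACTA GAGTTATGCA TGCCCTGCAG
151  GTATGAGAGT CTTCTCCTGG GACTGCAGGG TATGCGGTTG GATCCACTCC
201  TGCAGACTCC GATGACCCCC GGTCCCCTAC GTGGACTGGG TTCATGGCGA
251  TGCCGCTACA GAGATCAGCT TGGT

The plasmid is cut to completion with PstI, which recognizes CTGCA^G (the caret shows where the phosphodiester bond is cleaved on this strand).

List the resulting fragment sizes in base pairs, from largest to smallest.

147, 72, 28, 27 bp

PstI sites (CTGCAG) start at positions 73, 145, 173, 200.
PstI cuts after base 5 of each site (before the last base), so after positions 77, 149, 177, 204.
Circular molecule, 4 cuts → 4 fragments:
  78–149 → 72 bp
  150–177 → 28 bp
  178–204 → 27 bp
  205–274 then 1–77 → 70 + 77 = 147 bp
Sorted largest to smallest: 147, 72, 28, 27 bp.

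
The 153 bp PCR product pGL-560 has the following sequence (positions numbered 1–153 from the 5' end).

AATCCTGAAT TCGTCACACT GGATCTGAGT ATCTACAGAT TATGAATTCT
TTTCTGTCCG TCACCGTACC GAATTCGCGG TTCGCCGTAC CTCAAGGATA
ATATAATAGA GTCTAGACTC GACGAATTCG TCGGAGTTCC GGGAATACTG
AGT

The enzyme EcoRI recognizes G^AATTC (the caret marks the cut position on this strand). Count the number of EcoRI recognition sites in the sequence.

GAATTC occurs starting at positions 7, 44, 71, 124.
EcoRI cuts at 4 sites.

4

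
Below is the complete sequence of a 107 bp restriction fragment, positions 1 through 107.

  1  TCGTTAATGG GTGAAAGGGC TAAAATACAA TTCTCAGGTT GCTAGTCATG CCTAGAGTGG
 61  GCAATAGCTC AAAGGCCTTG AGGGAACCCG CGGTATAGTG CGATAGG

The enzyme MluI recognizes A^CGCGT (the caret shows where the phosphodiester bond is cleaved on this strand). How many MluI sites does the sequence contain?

0

No occurrence of ACGCGT is present in the sequence.
MluI does not cut: 0 sites.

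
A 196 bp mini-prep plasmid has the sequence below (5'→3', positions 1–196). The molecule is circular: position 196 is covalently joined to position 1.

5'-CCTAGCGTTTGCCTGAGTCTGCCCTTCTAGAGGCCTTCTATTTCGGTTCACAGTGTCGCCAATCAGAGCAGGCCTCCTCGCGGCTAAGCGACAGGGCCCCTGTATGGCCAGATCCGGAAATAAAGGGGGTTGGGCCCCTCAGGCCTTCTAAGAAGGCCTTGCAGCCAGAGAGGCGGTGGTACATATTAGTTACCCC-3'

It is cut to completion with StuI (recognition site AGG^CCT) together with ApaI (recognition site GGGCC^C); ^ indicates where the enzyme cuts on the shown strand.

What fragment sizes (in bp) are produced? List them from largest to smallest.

73, 39, 38, 26, 13, 7 bp

StuI sites (AGGCCT) start at positions 31, 70, 141, 154.
StuI cuts after base 3 of each site, so after positions 33, 72, 143, 156.
ApaI sites (GGGCCC) start at positions 94, 132.
ApaI cuts after base 5 of each site (before the last base), so after positions 98, 136.
Combined cut positions: 33, 72, 98, 136, 143, 156.
Circular molecule, 6 cuts → 6 fragments:
  34–72 → 39 bp
  73–98 → 26 bp
  99–136 → 38 bp
  137–143 → 7 bp
  144–156 → 13 bp
  157–196 then 1–33 → 40 + 33 = 73 bp
Sorted largest to smallest: 73, 39, 38, 26, 13, 7 bp.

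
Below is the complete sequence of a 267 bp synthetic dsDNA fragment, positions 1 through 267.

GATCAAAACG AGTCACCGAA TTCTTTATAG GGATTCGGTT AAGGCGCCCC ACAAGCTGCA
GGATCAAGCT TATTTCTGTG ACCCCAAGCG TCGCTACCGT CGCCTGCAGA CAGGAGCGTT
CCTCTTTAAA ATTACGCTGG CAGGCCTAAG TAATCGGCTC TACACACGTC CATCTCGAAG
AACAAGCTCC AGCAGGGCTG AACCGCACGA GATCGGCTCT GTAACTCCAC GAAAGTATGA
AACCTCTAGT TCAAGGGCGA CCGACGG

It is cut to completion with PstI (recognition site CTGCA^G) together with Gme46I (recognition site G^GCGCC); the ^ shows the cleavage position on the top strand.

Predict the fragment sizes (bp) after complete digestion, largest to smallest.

159, 48, 43, 17 bp

PstI sites (CTGCAG) start at positions 56, 104.
PstI cuts after base 5 of each site (before the last base), so after positions 60, 108.
The Gme46I site (GGCGCC) starts at position 43.
Gme46I cuts after the first base of each site, so after position 43.
Combined cut positions: 43, 60, 108.
Linear molecule, 3 cuts → 4 fragments:
  1–43 → 43 bp
  44–60 → 17 bp
  61–108 → 48 bp
  109–267 → 159 bp
Sorted largest to smallest: 159, 48, 43, 17 bp.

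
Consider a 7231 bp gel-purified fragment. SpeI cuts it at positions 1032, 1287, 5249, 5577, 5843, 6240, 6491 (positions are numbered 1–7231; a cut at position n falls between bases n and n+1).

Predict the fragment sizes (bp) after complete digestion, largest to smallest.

Linear molecule, 7 cuts → 8 fragments:
  1032 − 0 = 1032 bp
  1287 − 1032 = 255 bp
  5249 − 1287 = 3962 bp
  5577 − 5249 = 328 bp
  5843 − 5577 = 266 bp
  6240 − 5843 = 397 bp
  6491 − 6240 = 251 bp
  7231 − 6491 = 740 bp
Sorted largest to smallest: 3962, 1032, 740, 397, 328, 266, 255, 251 bp.

3962, 1032, 740, 397, 328, 266, 255, 251 bp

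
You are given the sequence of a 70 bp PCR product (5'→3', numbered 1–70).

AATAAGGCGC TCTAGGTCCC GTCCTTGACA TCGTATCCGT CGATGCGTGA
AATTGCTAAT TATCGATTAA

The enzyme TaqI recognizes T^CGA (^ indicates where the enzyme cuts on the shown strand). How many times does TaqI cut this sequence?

TCGA occurs starting at positions 40, 63.
TaqI cuts at 2 sites.

2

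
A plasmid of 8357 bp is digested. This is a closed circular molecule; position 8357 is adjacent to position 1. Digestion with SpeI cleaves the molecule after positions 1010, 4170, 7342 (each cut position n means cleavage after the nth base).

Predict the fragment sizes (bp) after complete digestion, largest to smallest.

3172, 3160, 2025 bp

Circular molecule, 3 cuts → 3 fragments:
  4170 − 1010 = 3160 bp
  7342 − 4170 = 3172 bp
  wrap: 8357 − 7342 + 1010 = 2025 bp
Sorted largest to smallest: 3172, 3160, 2025 bp.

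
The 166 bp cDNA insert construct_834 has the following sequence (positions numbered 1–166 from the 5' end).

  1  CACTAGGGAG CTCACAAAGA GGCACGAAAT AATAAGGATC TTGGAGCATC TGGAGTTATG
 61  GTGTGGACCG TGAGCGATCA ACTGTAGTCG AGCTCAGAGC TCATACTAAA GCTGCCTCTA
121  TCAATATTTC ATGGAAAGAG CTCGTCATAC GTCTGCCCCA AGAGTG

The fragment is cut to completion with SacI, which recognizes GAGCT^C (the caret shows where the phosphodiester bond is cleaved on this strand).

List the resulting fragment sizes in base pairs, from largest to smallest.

SacI sites (GAGCTC) start at positions 8, 90, 97, 138.
SacI cuts after base 5 of each site (before the last base), so after positions 12, 94, 101, 142.
Linear molecule, 4 cuts → 5 fragments:
  1–12 → 12 bp
  13–94 → 82 bp
  95–101 → 7 bp
  102–142 → 41 bp
  143–166 → 24 bp
Sorted largest to smallest: 82, 41, 24, 12, 7 bp.

82, 41, 24, 12, 7 bp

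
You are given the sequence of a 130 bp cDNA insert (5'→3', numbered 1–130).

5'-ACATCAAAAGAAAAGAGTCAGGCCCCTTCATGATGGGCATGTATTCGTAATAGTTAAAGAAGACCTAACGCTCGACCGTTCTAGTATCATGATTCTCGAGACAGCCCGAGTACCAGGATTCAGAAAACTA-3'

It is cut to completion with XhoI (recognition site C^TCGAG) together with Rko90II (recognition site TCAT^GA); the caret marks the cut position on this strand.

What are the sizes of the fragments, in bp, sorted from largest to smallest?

59, 35, 31, 5 bp

The XhoI site (CTCGAG) starts at position 95.
XhoI cuts after the first base of each site, so after position 95.
Rko90II sites (TCATGA) start at positions 28, 87.
Rko90II cuts after base 4 of each site, so after positions 31, 90.
Combined cut positions: 31, 90, 95.
Linear molecule, 3 cuts → 4 fragments:
  1–31 → 31 bp
  32–90 → 59 bp
  91–95 → 5 bp
  96–130 → 35 bp
Sorted largest to smallest: 59, 35, 31, 5 bp.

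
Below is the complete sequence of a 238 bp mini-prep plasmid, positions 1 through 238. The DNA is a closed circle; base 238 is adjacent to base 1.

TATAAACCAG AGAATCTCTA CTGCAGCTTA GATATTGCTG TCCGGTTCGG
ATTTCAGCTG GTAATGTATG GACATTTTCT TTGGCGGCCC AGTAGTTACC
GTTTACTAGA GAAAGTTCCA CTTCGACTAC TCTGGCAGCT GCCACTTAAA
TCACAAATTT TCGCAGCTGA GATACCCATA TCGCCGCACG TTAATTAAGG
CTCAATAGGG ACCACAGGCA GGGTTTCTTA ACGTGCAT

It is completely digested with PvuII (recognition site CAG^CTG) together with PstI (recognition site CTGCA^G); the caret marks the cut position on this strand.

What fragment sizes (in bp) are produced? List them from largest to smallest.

97, 81, 32, 28 bp

PvuII sites (CAGCTG) start at positions 55, 136, 164.
PvuII cuts after base 3 of each site, so after positions 57, 138, 166.
The PstI site (CTGCAG) starts at position 21.
PstI cuts after base 5 of each site (before the last base), so after position 25.
Combined cut positions: 25, 57, 138, 166.
Circular molecule, 4 cuts → 4 fragments:
  26–57 → 32 bp
  58–138 → 81 bp
  139–166 → 28 bp
  167–238 then 1–25 → 72 + 25 = 97 bp
Sorted largest to smallest: 97, 81, 32, 28 bp.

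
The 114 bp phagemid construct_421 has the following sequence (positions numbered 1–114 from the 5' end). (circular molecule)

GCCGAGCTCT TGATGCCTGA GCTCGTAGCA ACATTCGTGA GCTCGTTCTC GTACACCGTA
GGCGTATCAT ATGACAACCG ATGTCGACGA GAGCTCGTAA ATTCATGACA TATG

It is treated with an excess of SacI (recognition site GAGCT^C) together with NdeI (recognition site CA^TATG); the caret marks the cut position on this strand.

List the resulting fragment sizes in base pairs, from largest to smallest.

26, 26, 20, 15, 15, 12 bp

SacI sites (GAGCTC) start at positions 4, 19, 39, 91.
SacI cuts after base 5 of each site (before the last base), so after positions 8, 23, 43, 95.
NdeI sites (CATATG) start at positions 68, 109.
NdeI cuts after base 2 of each site, so after positions 69, 110.
Combined cut positions: 8, 23, 43, 69, 95, 110.
Circular molecule, 6 cuts → 6 fragments:
  9–23 → 15 bp
  24–43 → 20 bp
  44–69 → 26 bp
  70–95 → 26 bp
  96–110 → 15 bp
  111–114 then 1–8 → 4 + 8 = 12 bp
Sorted largest to smallest: 26, 26, 20, 15, 15, 12 bp.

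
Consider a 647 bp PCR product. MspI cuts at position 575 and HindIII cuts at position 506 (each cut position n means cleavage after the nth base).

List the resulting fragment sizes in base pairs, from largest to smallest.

Combined cut positions (sorted): 506, 575.
Linear molecule, 2 cuts → 3 fragments:
  506 − 0 = 506 bp
  575 − 506 = 69 bp
  647 − 575 = 72 bp
Sorted largest to smallest: 506, 72, 69 bp.

506, 72, 69 bp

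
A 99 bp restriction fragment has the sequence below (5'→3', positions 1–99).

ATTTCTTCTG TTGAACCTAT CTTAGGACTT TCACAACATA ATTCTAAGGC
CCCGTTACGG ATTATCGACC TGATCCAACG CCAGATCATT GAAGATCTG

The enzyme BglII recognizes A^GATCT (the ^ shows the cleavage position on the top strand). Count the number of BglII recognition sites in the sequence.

AGATCT occurs starting at position 93.
BglII cuts at 1 site.

1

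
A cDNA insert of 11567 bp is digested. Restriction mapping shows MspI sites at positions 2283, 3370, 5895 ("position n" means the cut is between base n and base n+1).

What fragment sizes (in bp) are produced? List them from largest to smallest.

5672, 2525, 2283, 1087 bp

Linear molecule, 3 cuts → 4 fragments:
  2283 − 0 = 2283 bp
  3370 − 2283 = 1087 bp
  5895 − 3370 = 2525 bp
  11567 − 5895 = 5672 bp
Sorted largest to smallest: 5672, 2525, 2283, 1087 bp.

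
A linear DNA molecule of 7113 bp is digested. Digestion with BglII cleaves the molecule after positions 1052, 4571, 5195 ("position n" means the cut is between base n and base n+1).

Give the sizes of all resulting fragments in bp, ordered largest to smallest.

Linear molecule, 3 cuts → 4 fragments:
  1052 − 0 = 1052 bp
  4571 − 1052 = 3519 bp
  5195 − 4571 = 624 bp
  7113 − 5195 = 1918 bp
Sorted largest to smallest: 3519, 1918, 1052, 624 bp.

3519, 1918, 1052, 624 bp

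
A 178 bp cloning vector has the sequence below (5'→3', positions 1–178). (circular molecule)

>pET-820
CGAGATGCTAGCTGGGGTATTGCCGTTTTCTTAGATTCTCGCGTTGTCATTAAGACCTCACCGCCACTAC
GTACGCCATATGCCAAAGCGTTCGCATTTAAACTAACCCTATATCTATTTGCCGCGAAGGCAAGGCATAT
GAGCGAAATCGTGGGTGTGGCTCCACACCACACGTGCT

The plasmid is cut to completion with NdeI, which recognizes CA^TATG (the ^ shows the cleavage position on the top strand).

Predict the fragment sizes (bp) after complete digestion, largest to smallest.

119, 59 bp

NdeI sites (CATATG) start at positions 77, 136.
NdeI cuts after base 2 of each site, so after positions 78, 137.
Circular molecule, 2 cuts → 2 fragments:
  79–137 → 59 bp
  138–178 then 1–78 → 41 + 78 = 119 bp
Sorted largest to smallest: 119, 59 bp.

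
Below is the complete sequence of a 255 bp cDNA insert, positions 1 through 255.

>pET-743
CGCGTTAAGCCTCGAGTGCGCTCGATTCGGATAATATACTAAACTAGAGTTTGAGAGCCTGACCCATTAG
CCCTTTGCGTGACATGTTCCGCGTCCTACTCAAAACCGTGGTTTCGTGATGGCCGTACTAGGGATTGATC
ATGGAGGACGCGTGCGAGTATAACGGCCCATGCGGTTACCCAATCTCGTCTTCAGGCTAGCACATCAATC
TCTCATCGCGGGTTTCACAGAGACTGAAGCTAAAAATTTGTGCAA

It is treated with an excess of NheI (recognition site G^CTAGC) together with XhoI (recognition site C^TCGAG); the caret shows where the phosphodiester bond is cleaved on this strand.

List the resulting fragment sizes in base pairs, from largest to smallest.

The NheI site (GCTAGC) starts at position 196.
NheI cuts after the first base of each site, so after position 196.
The XhoI site (CTCGAG) starts at position 11.
XhoI cuts after the first base of each site, so after position 11.
Combined cut positions: 11, 196.
Linear molecule, 2 cuts → 3 fragments:
  1–11 → 11 bp
  12–196 → 185 bp
  197–255 → 59 bp
Sorted largest to smallest: 185, 59, 11 bp.

185, 59, 11 bp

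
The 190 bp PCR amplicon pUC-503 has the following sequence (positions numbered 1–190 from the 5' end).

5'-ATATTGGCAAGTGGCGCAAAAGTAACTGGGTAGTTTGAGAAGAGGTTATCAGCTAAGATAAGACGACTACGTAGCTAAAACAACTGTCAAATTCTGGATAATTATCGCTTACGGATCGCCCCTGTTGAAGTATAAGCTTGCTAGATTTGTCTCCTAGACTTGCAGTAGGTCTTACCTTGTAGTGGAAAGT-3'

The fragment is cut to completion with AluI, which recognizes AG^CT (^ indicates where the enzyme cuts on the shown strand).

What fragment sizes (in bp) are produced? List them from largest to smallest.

62, 54, 52, 22 bp

AluI sites (AGCT) start at positions 51, 73, 135.
AluI cuts after base 2 of each site, so after positions 52, 74, 136.
Linear molecule, 3 cuts → 4 fragments:
  1–52 → 52 bp
  53–74 → 22 bp
  75–136 → 62 bp
  137–190 → 54 bp
Sorted largest to smallest: 62, 54, 52, 22 bp.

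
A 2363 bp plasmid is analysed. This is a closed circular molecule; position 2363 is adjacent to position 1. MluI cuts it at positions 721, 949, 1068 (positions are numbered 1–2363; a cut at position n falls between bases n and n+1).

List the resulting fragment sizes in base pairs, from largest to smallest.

2016, 228, 119 bp

Circular molecule, 3 cuts → 3 fragments:
  949 − 721 = 228 bp
  1068 − 949 = 119 bp
  wrap: 2363 − 1068 + 721 = 2016 bp
Sorted largest to smallest: 2016, 228, 119 bp.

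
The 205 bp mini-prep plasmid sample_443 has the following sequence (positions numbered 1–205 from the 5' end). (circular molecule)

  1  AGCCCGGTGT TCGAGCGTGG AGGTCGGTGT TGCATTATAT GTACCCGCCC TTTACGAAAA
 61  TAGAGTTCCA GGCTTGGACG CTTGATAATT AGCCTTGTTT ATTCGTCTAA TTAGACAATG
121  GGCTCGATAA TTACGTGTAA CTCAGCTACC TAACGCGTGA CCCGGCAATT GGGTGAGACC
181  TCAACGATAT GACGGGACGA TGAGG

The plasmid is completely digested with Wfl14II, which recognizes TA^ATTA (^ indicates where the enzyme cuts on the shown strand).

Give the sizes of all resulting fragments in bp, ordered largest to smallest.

Wfl14II sites (TAATTA) start at positions 86, 108, 128.
Wfl14II cuts after base 2 of each site, so after positions 87, 109, 129.
Circular molecule, 3 cuts → 3 fragments:
  88–109 → 22 bp
  110–129 → 20 bp
  130–205 then 1–87 → 76 + 87 = 163 bp
Sorted largest to smallest: 163, 22, 20 bp.

163, 22, 20 bp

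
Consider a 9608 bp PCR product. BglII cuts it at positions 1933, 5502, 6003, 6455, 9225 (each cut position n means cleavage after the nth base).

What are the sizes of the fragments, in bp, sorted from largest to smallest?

Linear molecule, 5 cuts → 6 fragments:
  1933 − 0 = 1933 bp
  5502 − 1933 = 3569 bp
  6003 − 5502 = 501 bp
  6455 − 6003 = 452 bp
  9225 − 6455 = 2770 bp
  9608 − 9225 = 383 bp
Sorted largest to smallest: 3569, 2770, 1933, 501, 452, 383 bp.

3569, 2770, 1933, 501, 452, 383 bp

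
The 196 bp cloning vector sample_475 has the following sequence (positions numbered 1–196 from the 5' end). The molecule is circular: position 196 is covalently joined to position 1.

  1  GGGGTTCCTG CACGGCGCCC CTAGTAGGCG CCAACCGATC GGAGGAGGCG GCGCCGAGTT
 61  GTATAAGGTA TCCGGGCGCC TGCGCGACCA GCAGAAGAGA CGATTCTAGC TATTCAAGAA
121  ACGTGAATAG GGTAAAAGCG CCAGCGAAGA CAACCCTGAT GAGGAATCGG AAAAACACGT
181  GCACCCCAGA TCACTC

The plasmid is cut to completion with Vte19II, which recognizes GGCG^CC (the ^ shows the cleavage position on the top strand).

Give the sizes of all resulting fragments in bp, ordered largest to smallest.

Vte19II sites (GGCGCC) start at positions 14, 27, 50, 75.
Vte19II cuts after base 4 of each site, so after positions 17, 30, 53, 78.
Circular molecule, 4 cuts → 4 fragments:
  18–30 → 13 bp
  31–53 → 23 bp
  54–78 → 25 bp
  79–196 then 1–17 → 118 + 17 = 135 bp
Sorted largest to smallest: 135, 25, 23, 13 bp.

135, 25, 23, 13 bp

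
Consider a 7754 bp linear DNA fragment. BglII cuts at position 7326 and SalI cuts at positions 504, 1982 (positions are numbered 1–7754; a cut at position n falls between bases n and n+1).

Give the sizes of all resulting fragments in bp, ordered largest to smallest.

Combined cut positions (sorted): 504, 1982, 7326.
Linear molecule, 3 cuts → 4 fragments:
  504 − 0 = 504 bp
  1982 − 504 = 1478 bp
  7326 − 1982 = 5344 bp
  7754 − 7326 = 428 bp
Sorted largest to smallest: 5344, 1478, 504, 428 bp.

5344, 1478, 504, 428 bp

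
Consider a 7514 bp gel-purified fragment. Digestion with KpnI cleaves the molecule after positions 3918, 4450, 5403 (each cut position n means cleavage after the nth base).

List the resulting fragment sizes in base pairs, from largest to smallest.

Linear molecule, 3 cuts → 4 fragments:
  3918 − 0 = 3918 bp
  4450 − 3918 = 532 bp
  5403 − 4450 = 953 bp
  7514 − 5403 = 2111 bp
Sorted largest to smallest: 3918, 2111, 953, 532 bp.

3918, 2111, 953, 532 bp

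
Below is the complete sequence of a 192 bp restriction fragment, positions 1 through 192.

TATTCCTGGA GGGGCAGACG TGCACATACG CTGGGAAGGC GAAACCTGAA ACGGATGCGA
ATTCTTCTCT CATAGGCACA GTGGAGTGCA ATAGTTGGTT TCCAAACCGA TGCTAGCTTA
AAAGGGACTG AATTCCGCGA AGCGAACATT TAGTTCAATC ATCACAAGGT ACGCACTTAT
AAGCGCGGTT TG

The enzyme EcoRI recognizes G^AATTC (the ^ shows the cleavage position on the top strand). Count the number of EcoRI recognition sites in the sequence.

2

GAATTC occurs starting at positions 59, 130.
EcoRI cuts at 2 sites.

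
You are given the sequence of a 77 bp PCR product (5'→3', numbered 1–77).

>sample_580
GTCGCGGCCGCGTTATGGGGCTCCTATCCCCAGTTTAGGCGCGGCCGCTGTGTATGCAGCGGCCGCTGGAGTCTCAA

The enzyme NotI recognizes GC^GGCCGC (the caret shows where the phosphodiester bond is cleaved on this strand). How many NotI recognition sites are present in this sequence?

3

GCGGCCGC occurs starting at positions 4, 41, 59.
NotI cuts at 3 sites.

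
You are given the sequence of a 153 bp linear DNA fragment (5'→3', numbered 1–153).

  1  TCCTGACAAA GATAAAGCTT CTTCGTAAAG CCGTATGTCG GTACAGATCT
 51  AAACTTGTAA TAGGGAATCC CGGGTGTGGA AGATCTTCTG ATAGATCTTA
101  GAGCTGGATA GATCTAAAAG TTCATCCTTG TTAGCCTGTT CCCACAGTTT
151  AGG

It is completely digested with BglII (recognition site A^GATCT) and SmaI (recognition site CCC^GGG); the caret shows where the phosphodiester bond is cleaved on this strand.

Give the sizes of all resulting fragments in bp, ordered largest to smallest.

45, 43, 26, 17, 12, 10 bp

BglII sites (AGATCT) start at positions 45, 81, 93, 110.
BglII cuts after the first base of each site, so after positions 45, 81, 93, 110.
The SmaI site (CCCGGG) starts at position 69.
SmaI cuts after base 3 of each site, so after position 71.
Combined cut positions: 45, 71, 81, 93, 110.
Linear molecule, 5 cuts → 6 fragments:
  1–45 → 45 bp
  46–71 → 26 bp
  72–81 → 10 bp
  82–93 → 12 bp
  94–110 → 17 bp
  111–153 → 43 bp
Sorted largest to smallest: 45, 43, 26, 17, 12, 10 bp.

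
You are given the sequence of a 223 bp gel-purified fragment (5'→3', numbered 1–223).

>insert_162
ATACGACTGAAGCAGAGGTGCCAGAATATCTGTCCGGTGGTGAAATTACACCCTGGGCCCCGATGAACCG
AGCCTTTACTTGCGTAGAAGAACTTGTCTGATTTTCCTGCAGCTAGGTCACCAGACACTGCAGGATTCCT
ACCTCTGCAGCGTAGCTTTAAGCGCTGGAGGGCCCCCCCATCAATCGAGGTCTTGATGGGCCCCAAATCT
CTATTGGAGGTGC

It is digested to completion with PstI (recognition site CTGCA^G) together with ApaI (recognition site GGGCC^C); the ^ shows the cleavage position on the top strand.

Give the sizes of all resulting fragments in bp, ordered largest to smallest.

PstI sites (CTGCAG) start at positions 107, 128, 145.
PstI cuts after base 5 of each site (before the last base), so after positions 111, 132, 149.
ApaI sites (GGGCCC) start at positions 55, 170, 198.
ApaI cuts after base 5 of each site (before the last base), so after positions 59, 174, 202.
Combined cut positions: 59, 111, 132, 149, 174, 202.
Linear molecule, 6 cuts → 7 fragments:
  1–59 → 59 bp
  60–111 → 52 bp
  112–132 → 21 bp
  133–149 → 17 bp
  150–174 → 25 bp
  175–202 → 28 bp
  203–223 → 21 bp
Sorted largest to smallest: 59, 52, 28, 25, 21, 21, 17 bp.

59, 52, 28, 25, 21, 21, 17 bp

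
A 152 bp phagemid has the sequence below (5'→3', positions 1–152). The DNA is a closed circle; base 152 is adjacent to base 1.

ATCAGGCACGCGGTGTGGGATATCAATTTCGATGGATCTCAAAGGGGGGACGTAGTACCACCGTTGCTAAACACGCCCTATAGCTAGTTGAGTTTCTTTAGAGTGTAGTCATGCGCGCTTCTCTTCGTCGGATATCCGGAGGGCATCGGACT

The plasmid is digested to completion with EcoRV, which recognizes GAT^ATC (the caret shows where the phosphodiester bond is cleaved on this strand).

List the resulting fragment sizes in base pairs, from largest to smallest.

112, 40 bp

EcoRV sites (GATATC) start at positions 19, 131.
EcoRV cuts after base 3 of each site, so after positions 21, 133.
Circular molecule, 2 cuts → 2 fragments:
  22–133 → 112 bp
  134–152 then 1–21 → 19 + 21 = 40 bp
Sorted largest to smallest: 112, 40 bp.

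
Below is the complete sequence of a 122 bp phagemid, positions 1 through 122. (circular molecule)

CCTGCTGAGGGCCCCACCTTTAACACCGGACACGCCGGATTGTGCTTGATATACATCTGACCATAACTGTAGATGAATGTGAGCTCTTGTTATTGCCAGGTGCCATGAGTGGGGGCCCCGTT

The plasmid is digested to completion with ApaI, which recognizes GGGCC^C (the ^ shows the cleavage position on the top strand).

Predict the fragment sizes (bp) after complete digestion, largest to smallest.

ApaI sites (GGGCCC) start at positions 9, 113.
ApaI cuts after base 5 of each site (before the last base), so after positions 13, 117.
Circular molecule, 2 cuts → 2 fragments:
  14–117 → 104 bp
  118–122 then 1–13 → 5 + 13 = 18 bp
Sorted largest to smallest: 104, 18 bp.

104, 18 bp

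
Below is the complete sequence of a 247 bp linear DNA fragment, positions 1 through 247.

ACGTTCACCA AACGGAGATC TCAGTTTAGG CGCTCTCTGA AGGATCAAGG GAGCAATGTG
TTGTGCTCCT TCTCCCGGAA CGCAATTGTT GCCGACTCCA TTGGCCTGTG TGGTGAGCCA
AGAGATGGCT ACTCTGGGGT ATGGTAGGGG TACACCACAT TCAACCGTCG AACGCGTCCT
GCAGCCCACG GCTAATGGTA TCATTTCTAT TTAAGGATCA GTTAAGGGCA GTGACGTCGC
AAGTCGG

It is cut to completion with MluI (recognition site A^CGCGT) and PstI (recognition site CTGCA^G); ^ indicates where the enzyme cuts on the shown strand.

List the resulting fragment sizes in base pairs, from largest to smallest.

172, 64, 11 bp

The MluI site (ACGCGT) starts at position 172.
MluI cuts after the first base of each site, so after position 172.
The PstI site (CTGCAG) starts at position 179.
PstI cuts after base 5 of each site (before the last base), so after position 183.
Combined cut positions: 172, 183.
Linear molecule, 2 cuts → 3 fragments:
  1–172 → 172 bp
  173–183 → 11 bp
  184–247 → 64 bp
Sorted largest to smallest: 172, 64, 11 bp.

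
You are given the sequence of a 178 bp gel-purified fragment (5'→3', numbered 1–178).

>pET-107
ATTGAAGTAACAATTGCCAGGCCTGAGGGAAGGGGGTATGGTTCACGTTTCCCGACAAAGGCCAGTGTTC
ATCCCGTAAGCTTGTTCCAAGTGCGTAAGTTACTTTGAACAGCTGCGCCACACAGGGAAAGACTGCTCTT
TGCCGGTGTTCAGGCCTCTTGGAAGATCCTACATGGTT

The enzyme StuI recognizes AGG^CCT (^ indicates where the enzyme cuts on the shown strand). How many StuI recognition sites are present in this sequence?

2

AGGCCT occurs starting at positions 19, 152.
StuI cuts at 2 sites.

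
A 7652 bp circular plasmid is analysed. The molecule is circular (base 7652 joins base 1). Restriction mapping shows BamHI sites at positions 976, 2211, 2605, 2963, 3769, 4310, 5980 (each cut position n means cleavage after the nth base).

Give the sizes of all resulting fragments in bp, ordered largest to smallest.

2648, 1670, 1235, 806, 541, 394, 358 bp

Circular molecule, 7 cuts → 7 fragments:
  2211 − 976 = 1235 bp
  2605 − 2211 = 394 bp
  2963 − 2605 = 358 bp
  3769 − 2963 = 806 bp
  4310 − 3769 = 541 bp
  5980 − 4310 = 1670 bp
  wrap: 7652 − 5980 + 976 = 2648 bp
Sorted largest to smallest: 2648, 1670, 1235, 806, 541, 394, 358 bp.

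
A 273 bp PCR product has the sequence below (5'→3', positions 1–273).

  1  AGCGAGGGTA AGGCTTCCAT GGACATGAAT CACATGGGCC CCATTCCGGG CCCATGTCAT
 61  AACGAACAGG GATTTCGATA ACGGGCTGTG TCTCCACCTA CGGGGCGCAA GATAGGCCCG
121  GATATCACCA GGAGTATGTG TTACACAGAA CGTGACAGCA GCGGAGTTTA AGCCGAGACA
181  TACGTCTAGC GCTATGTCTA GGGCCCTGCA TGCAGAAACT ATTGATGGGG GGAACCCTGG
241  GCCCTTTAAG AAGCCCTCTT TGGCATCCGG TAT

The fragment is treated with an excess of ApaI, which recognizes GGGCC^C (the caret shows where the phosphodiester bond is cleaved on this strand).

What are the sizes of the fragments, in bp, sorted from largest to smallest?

153, 40, 38, 30, 12 bp

ApaI sites (GGGCCC) start at positions 36, 48, 201, 239.
ApaI cuts after base 5 of each site (before the last base), so after positions 40, 52, 205, 243.
Linear molecule, 4 cuts → 5 fragments:
  1–40 → 40 bp
  41–52 → 12 bp
  53–205 → 153 bp
  206–243 → 38 bp
  244–273 → 30 bp
Sorted largest to smallest: 153, 40, 38, 30, 12 bp.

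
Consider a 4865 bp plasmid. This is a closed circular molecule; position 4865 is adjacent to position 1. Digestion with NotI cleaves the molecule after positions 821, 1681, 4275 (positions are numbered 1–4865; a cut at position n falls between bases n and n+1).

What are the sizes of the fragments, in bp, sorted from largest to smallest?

2594, 1411, 860 bp

Circular molecule, 3 cuts → 3 fragments:
  1681 − 821 = 860 bp
  4275 − 1681 = 2594 bp
  wrap: 4865 − 4275 + 821 = 1411 bp
Sorted largest to smallest: 2594, 1411, 860 bp.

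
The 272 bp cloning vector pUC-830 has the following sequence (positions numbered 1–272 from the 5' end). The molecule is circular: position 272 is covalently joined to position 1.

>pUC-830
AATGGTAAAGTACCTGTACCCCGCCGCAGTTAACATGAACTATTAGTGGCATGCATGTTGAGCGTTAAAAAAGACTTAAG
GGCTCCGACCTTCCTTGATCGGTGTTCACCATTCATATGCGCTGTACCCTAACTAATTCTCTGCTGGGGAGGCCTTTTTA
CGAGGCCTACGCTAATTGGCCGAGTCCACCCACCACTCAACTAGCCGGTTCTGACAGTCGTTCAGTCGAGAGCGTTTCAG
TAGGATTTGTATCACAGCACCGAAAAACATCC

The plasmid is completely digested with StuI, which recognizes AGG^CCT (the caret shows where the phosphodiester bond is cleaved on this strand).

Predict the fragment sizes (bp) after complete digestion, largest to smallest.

StuI sites (AGGCCT) start at positions 150, 163.
StuI cuts after base 3 of each site, so after positions 152, 165.
Circular molecule, 2 cuts → 2 fragments:
  153–165 → 13 bp
  166–272 then 1–152 → 107 + 152 = 259 bp
Sorted largest to smallest: 259, 13 bp.

259, 13 bp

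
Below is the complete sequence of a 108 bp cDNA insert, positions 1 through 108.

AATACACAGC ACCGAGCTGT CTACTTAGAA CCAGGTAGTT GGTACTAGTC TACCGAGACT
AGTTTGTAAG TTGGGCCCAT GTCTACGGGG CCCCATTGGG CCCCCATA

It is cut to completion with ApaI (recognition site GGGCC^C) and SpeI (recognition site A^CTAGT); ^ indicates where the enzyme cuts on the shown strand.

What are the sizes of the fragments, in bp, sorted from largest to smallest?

44, 19, 15, 14, 10, 6 bp

ApaI sites (GGGCCC) start at positions 73, 88, 98.
ApaI cuts after base 5 of each site (before the last base), so after positions 77, 92, 102.
SpeI sites (ACTAGT) start at positions 44, 58.
SpeI cuts after the first base of each site, so after positions 44, 58.
Combined cut positions: 44, 58, 77, 92, 102.
Linear molecule, 5 cuts → 6 fragments:
  1–44 → 44 bp
  45–58 → 14 bp
  59–77 → 19 bp
  78–92 → 15 bp
  93–102 → 10 bp
  103–108 → 6 bp
Sorted largest to smallest: 44, 19, 15, 14, 10, 6 bp.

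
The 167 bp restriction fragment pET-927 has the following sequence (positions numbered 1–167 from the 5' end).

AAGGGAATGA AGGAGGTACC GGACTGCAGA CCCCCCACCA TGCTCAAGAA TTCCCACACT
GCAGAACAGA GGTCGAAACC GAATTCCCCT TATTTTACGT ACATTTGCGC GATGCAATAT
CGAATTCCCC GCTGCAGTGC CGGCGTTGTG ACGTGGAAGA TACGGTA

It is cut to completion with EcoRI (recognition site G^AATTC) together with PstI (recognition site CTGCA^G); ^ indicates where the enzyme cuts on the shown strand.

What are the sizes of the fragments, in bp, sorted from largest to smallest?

41, 31, 28, 20, 18, 15, 14 bp

EcoRI sites (GAATTC) start at positions 48, 81, 122.
EcoRI cuts after the first base of each site, so after positions 48, 81, 122.
PstI sites (CTGCAG) start at positions 24, 59, 132.
PstI cuts after base 5 of each site (before the last base), so after positions 28, 63, 136.
Combined cut positions: 28, 48, 63, 81, 122, 136.
Linear molecule, 6 cuts → 7 fragments:
  1–28 → 28 bp
  29–48 → 20 bp
  49–63 → 15 bp
  64–81 → 18 bp
  82–122 → 41 bp
  123–136 → 14 bp
  137–167 → 31 bp
Sorted largest to smallest: 41, 31, 28, 20, 18, 15, 14 bp.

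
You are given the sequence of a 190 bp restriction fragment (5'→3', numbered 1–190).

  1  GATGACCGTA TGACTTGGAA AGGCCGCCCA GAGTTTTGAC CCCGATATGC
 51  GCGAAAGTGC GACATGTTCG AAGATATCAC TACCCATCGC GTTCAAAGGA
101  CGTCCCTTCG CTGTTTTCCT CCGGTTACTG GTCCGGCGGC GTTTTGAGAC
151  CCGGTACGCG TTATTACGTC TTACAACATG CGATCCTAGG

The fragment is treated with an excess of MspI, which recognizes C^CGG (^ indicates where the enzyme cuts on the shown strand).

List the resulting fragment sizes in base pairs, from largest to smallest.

MspI sites (CCGG) start at positions 121, 133, 151.
MspI cuts after the first base of each site, so after positions 121, 133, 151.
Linear molecule, 3 cuts → 4 fragments:
  1–121 → 121 bp
  122–133 → 12 bp
  134–151 → 18 bp
  152–190 → 39 bp
Sorted largest to smallest: 121, 39, 18, 12 bp.

121, 39, 18, 12 bp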